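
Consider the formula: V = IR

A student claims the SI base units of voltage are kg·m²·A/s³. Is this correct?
Units of each symbol in V = IR:
  I (current): A
  R (resistance, in ohms): kg·m²/(s³·A²)

Multiplying the contributions: [A] · [kg·m²/(s³·A²)]
Adding exponents of each base unit: kg: 1, m: 2, s: -3, A: -1
SI base units of voltage: kg·m²/(s³·A)

The claimed units kg·m²·A/s³ (exponents kg: 1, m: 2, s: -3, A: 1) do not match the derived units kg·m²/(s³·A) (exponents kg: 1, m: 2, s: -3, A: -1), so the claim is incorrect.

Answer: No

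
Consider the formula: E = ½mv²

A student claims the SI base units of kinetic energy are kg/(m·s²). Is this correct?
Units of each symbol in E = ½mv²:
  m (mass): kg
  v (speed): m/s  → to the power 2, contributes m²/s²
  The factor ½ is dimensionless.

Multiplying the contributions: [kg] · [m²/s²]
Adding exponents of each base unit: kg: 1, m: 2, s: -2
SI base units of kinetic energy: kg·m²/s²

The claimed units kg/(m·s²) (exponents kg: 1, m: -1, s: -2) do not match the derived units kg·m²/s² (exponents kg: 1, m: 2, s: -2), so the claim is incorrect.

Answer: No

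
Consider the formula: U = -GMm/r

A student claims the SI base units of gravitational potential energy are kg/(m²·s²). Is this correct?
Units of each symbol in U = -GMm/r:
  G (gravitational constant): m³/(kg·s²)
  M (mass): kg
  m (mass): kg
  r (distance): m  → in the denominator, contributes 1/m
  The minus sign does not affect the units.

Multiplying the contributions: [m³/(kg·s²)] · [kg] · [kg] · [1/m]
Adding exponents of each base unit: kg: 1, m: 2, s: -2
SI base units of gravitational potential energy: kg·m²/s²

The claimed units kg/(m²·s²) (exponents kg: 1, m: -2, s: -2) do not match the derived units kg·m²/s² (exponents kg: 1, m: 2, s: -2), so the claim is incorrect.

Answer: No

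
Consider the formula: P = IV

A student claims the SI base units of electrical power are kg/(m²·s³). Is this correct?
Units of each symbol in P = IV:
  I (current): A
  V (voltage, in volts): kg·m²/(s³·A)

Multiplying the contributions: [A] · [kg·m²/(s³·A)]
Adding exponents of each base unit: kg: 1, m: 2, s: -3
SI base units of electrical power: kg·m²/s³

The claimed units kg/(m²·s³) (exponents kg: 1, m: -2, s: -3) do not match the derived units kg·m²/s³ (exponents kg: 1, m: 2, s: -3), so the claim is incorrect.

Answer: No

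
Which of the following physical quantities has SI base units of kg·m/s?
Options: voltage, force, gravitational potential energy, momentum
Checking the SI base units of each option:
  voltage (V = IR): kg·m²/(s³·A)  ✗
  force (F = ma): kg·m/s²  ✗
  gravitational potential energy (U = -GMm/r): kg·m²/s²  ✗
  momentum (p = mv): kg·m/s  ✓ matches

Only momentum has units kg·m/s.

Answer: momentum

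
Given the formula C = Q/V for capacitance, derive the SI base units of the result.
Units of each symbol in C = Q/V:
  Q (charge, in coulombs): s·A
  V (voltage, in volts): kg·m²/(s³·A)  → in the denominator, contributes s³·A/(kg·m²)

Multiplying the contributions: [s·A] · [s³·A/(kg·m²)]
Adding exponents of each base unit: kg: -1, m: -2, s: 4, A: 2
SI base units of capacitance: s⁴·A²/(kg·m²)

Answer: s⁴·A²/(kg·m²)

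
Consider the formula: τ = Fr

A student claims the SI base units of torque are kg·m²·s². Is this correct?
Units of each symbol in τ = Fr:
  F (force): kg·m/s²
  r (lever arm): m

Multiplying the contributions: [kg·m/s²] · [m]
Adding exponents of each base unit: kg: 1, m: 2, s: -2
SI base units of torque: kg·m²/s²

The claimed units kg·m²·s² (exponents kg: 1, m: 2, s: 2) do not match the derived units kg·m²/s² (exponents kg: 1, m: 2, s: -2), so the claim is incorrect.

Answer: No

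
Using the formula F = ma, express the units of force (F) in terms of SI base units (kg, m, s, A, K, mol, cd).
Units of each symbol in F = ma:
  m (mass): kg
  a (acceleration): m/s²

Multiplying the contributions: [kg] · [m/s²]
Adding exponents of each base unit: kg: 1, m: 1, s: -2
SI base units of force: kg·m/s²

Answer: kg·m/s²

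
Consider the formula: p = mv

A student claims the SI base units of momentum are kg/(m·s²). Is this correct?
Units of each symbol in p = mv:
  m (mass): kg
  v (velocity): m/s

Multiplying the contributions: [kg] · [m/s]
Adding exponents of each base unit: kg: 1, m: 1, s: -1
SI base units of momentum: kg·m/s

The claimed units kg/(m·s²) (exponents kg: 1, m: -1, s: -2) do not match the derived units kg·m/s (exponents kg: 1, m: 1, s: -1), so the claim is incorrect.

Answer: No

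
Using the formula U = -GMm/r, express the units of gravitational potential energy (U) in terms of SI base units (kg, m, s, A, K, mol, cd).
Units of each symbol in U = -GMm/r:
  G (gravitational constant): m³/(kg·s²)
  M (mass): kg
  m (mass): kg
  r (distance): m  → in the denominator, contributes 1/m
  The minus sign does not affect the units.

Multiplying the contributions: [m³/(kg·s²)] · [kg] · [kg] · [1/m]
Adding exponents of each base unit: kg: 1, m: 2, s: -2
SI base units of gravitational potential energy: kg·m²/s²

Answer: kg·m²/s²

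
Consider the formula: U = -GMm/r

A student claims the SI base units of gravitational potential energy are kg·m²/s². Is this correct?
Units of each symbol in U = -GMm/r:
  G (gravitational constant): m³/(kg·s²)
  M (mass): kg
  m (mass): kg
  r (distance): m  → in the denominator, contributes 1/m
  The minus sign does not affect the units.

Multiplying the contributions: [m³/(kg·s²)] · [kg] · [kg] · [1/m]
Adding exponents of each base unit: kg: 1, m: 2, s: -2
SI base units of gravitational potential energy: kg·m²/s²

The claimed units kg·m²/s² match the derived units, so the claim is correct.

Answer: Yes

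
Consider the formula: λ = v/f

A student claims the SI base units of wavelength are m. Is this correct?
Units of each symbol in λ = v/f:
  v (wave speed): m/s
  f (frequency): 1/s  → in the denominator, contributes s

Multiplying the contributions: [m/s] · [s]
Adding exponents of each base unit: m: 1
SI base units of wavelength: m

The claimed units m match the derived units, so the claim is correct.

Answer: Yes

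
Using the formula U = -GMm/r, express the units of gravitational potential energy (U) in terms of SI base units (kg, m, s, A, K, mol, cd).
Units of each symbol in U = -GMm/r:
  G (gravitational constant): m³/(kg·s²)
  M (mass): kg
  m (mass): kg
  r (distance): m  → in the denominator, contributes 1/m
  The minus sign does not affect the units.

Multiplying the contributions: [m³/(kg·s²)] · [kg] · [kg] · [1/m]
Adding exponents of each base unit: kg: 1, m: 2, s: -2
SI base units of gravitational potential energy: kg·m²/s²

Answer: kg·m²/s²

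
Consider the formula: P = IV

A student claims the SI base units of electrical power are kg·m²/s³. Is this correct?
Units of each symbol in P = IV:
  I (current): A
  V (voltage, in volts): kg·m²/(s³·A)

Multiplying the contributions: [A] · [kg·m²/(s³·A)]
Adding exponents of each base unit: kg: 1, m: 2, s: -3
SI base units of electrical power: kg·m²/s³

The claimed units kg·m²/s³ match the derived units, so the claim is correct.

Answer: Yes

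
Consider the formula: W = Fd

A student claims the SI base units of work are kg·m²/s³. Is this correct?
Units of each symbol in W = Fd:
  F (force): kg·m/s²
  d (displacement): m

Multiplying the contributions: [kg·m/s²] · [m]
Adding exponents of each base unit: kg: 1, m: 2, s: -2
SI base units of work: kg·m²/s²

The claimed units kg·m²/s³ (exponents kg: 1, m: 2, s: -3) do not match the derived units kg·m²/s² (exponents kg: 1, m: 2, s: -2), so the claim is incorrect.

Answer: No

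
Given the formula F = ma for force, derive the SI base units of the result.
Units of each symbol in F = ma:
  m (mass): kg
  a (acceleration): m/s²

Multiplying the contributions: [kg] · [m/s²]
Adding exponents of each base unit: kg: 1, m: 1, s: -2
SI base units of force: kg·m/s²

Answer: kg·m/s²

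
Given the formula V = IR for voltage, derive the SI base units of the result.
Units of each symbol in V = IR:
  I (current): A
  R (resistance, in ohms): kg·m²/(s³·A²)

Multiplying the contributions: [A] · [kg·m²/(s³·A²)]
Adding exponents of each base unit: kg: 1, m: 2, s: -3, A: -1
SI base units of voltage: kg·m²/(s³·A)

Answer: kg·m²/(s³·A)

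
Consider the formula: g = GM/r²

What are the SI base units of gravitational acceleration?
Units of each symbol in g = GM/r²:
  G (gravitational constant): m³/(kg·s²)
  M (mass): kg
  r (distance): m  → to the power 2 in the denominator, contributes 1/m²

Multiplying the contributions: [m³/(kg·s²)] · [kg] · [1/m²]
Adding exponents of each base unit: m: 1, s: -2
SI base units of gravitational acceleration: m/s²

Answer: m/s²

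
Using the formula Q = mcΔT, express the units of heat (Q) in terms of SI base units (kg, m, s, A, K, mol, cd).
Units of each symbol in Q = mcΔT:
  m (mass): kg
  c (specific heat capacity, in J/(kg·K)): m²/(s²·K)
  ΔT (temperature change): K

Multiplying the contributions: [kg] · [m²/(s²·K)] · [K]
Adding exponents of each base unit: kg: 1, m: 2, s: -2
SI base units of heat: kg·m²/s²

Answer: kg·m²/s²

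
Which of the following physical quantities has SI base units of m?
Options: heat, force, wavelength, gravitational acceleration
Checking the SI base units of each option:
  heat (Q = mcΔT): kg·m²/s²  ✗
  force (F = ma): kg·m/s²  ✗
  wavelength (λ = v/f): m  ✓ matches
  gravitational acceleration (g = GM/r²): m/s²  ✗

Only wavelength has units m.

Answer: wavelength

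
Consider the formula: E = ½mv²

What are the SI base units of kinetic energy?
Units of each symbol in E = ½mv²:
  m (mass): kg
  v (speed): m/s  → to the power 2, contributes m²/s²
  The factor ½ is dimensionless.

Multiplying the contributions: [kg] · [m²/s²]
Adding exponents of each base unit: kg: 1, m: 2, s: -2
SI base units of kinetic energy: kg·m²/s²

Answer: kg·m²/s²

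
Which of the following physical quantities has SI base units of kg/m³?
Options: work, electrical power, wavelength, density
Checking the SI base units of each option:
  work (W = Fd): kg·m²/s²  ✗
  electrical power (P = IV): kg·m²/s³  ✗
  wavelength (λ = v/f): m  ✗
  density (ρ = m/V): kg/m³  ✓ matches

Only density has units kg/m³.

Answer: density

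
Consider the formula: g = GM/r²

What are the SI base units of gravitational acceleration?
Units of each symbol in g = GM/r²:
  G (gravitational constant): m³/(kg·s²)
  M (mass): kg
  r (distance): m  → to the power 2 in the denominator, contributes 1/m²

Multiplying the contributions: [m³/(kg·s²)] · [kg] · [1/m²]
Adding exponents of each base unit: m: 1, s: -2
SI base units of gravitational acceleration: m/s²

Answer: m/s²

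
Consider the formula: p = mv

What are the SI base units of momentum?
Units of each symbol in p = mv:
  m (mass): kg
  v (velocity): m/s

Multiplying the contributions: [kg] · [m/s]
Adding exponents of each base unit: kg: 1, m: 1, s: -1
SI base units of momentum: kg·m/s

Answer: kg·m/s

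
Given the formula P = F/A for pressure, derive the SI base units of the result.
Units of each symbol in P = F/A:
  F (force): kg·m/s²
  A (area): m²  → in the denominator, contributes 1/m²

Multiplying the contributions: [kg·m/s²] · [1/m²]
Adding exponents of each base unit: kg: 1, m: -1, s: -2
SI base units of pressure: kg/(m·s²)

Answer: kg/(m·s²)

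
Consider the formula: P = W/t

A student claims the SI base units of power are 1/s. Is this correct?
Units of each symbol in P = W/t:
  W (work): kg·m²/s²
  t (time): s  → in the denominator, contributes 1/s

Multiplying the contributions: [kg·m²/s²] · [1/s]
Adding exponents of each base unit: kg: 1, m: 2, s: -3
SI base units of power: kg·m²/s³

The claimed units 1/s (exponents s: -1) do not match the derived units kg·m²/s³ (exponents kg: 1, m: 2, s: -3), so the claim is incorrect.

Answer: No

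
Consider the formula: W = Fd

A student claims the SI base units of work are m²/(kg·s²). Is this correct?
Units of each symbol in W = Fd:
  F (force): kg·m/s²
  d (displacement): m

Multiplying the contributions: [kg·m/s²] · [m]
Adding exponents of each base unit: kg: 1, m: 2, s: -2
SI base units of work: kg·m²/s²

The claimed units m²/(kg·s²) (exponents kg: -1, m: 2, s: -2) do not match the derived units kg·m²/s² (exponents kg: 1, m: 2, s: -2), so the claim is incorrect.

Answer: No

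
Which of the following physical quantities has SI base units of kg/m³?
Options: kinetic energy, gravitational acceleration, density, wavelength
Checking the SI base units of each option:
  kinetic energy (E = ½mv²): kg·m²/s²  ✗
  gravitational acceleration (g = GM/r²): m/s²  ✗
  density (ρ = m/V): kg/m³  ✓ matches
  wavelength (λ = v/f): m  ✗

Only density has units kg/m³.

Answer: density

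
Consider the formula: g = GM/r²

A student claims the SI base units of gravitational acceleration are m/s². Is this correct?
Units of each symbol in g = GM/r²:
  G (gravitational constant): m³/(kg·s²)
  M (mass): kg
  r (distance): m  → to the power 2 in the denominator, contributes 1/m²

Multiplying the contributions: [m³/(kg·s²)] · [kg] · [1/m²]
Adding exponents of each base unit: m: 1, s: -2
SI base units of gravitational acceleration: m/s²

The claimed units m/s² match the derived units, so the claim is correct.

Answer: Yes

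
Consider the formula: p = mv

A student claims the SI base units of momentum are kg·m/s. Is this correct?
Units of each symbol in p = mv:
  m (mass): kg
  v (velocity): m/s

Multiplying the contributions: [kg] · [m/s]
Adding exponents of each base unit: kg: 1, m: 1, s: -1
SI base units of momentum: kg·m/s

The claimed units kg·m/s match the derived units, so the claim is correct.

Answer: Yes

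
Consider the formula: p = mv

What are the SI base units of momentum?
Units of each symbol in p = mv:
  m (mass): kg
  v (velocity): m/s

Multiplying the contributions: [kg] · [m/s]
Adding exponents of each base unit: kg: 1, m: 1, s: -1
SI base units of momentum: kg·m/s

Answer: kg·m/s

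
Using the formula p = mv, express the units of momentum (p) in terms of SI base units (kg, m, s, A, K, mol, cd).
Units of each symbol in p = mv:
  m (mass): kg
  v (velocity): m/s

Multiplying the contributions: [kg] · [m/s]
Adding exponents of each base unit: kg: 1, m: 1, s: -1
SI base units of momentum: kg·m/s

Answer: kg·m/s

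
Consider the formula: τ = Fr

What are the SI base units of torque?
Units of each symbol in τ = Fr:
  F (force): kg·m/s²
  r (lever arm): m

Multiplying the contributions: [kg·m/s²] · [m]
Adding exponents of each base unit: kg: 1, m: 2, s: -2
SI base units of torque: kg·m²/s²

Answer: kg·m²/s²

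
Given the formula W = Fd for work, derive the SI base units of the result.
Units of each symbol in W = Fd:
  F (force): kg·m/s²
  d (displacement): m

Multiplying the contributions: [kg·m/s²] · [m]
Adding exponents of each base unit: kg: 1, m: 2, s: -2
SI base units of work: kg·m²/s²

Answer: kg·m²/s²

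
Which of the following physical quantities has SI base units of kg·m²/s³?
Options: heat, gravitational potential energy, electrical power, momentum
Checking the SI base units of each option:
  heat (Q = mcΔT): kg·m²/s²  ✗
  gravitational potential energy (U = -GMm/r): kg·m²/s²  ✗
  electrical power (P = IV): kg·m²/s³  ✓ matches
  momentum (p = mv): kg·m/s  ✗

Only electrical power has units kg·m²/s³.

Answer: electrical power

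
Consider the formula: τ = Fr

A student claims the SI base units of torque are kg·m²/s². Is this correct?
Units of each symbol in τ = Fr:
  F (force): kg·m/s²
  r (lever arm): m

Multiplying the contributions: [kg·m/s²] · [m]
Adding exponents of each base unit: kg: 1, m: 2, s: -2
SI base units of torque: kg·m²/s²

The claimed units kg·m²/s² match the derived units, so the claim is correct.

Answer: Yes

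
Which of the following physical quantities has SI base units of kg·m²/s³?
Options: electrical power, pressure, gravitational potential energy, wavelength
Checking the SI base units of each option:
  electrical power (P = IV): kg·m²/s³  ✓ matches
  pressure (P = F/A): kg/(m·s²)  ✗
  gravitational potential energy (U = -GMm/r): kg·m²/s²  ✗
  wavelength (λ = v/f): m  ✗

Only electrical power has units kg·m²/s³.

Answer: electrical power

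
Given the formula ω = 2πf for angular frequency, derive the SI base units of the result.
Units of each symbol in ω = 2πf:
  f (frequency): 1/s
  The factor 2π is dimensionless.

Multiplying the contributions: [1/s]
Adding exponents of each base unit: s: -1
SI base units of angular frequency: 1/s

Answer: 1/s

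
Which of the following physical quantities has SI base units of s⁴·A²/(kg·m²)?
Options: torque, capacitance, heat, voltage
Checking the SI base units of each option:
  torque (τ = Fr): kg·m²/s²  ✗
  capacitance (C = Q/V): s⁴·A²/(kg·m²)  ✓ matches
  heat (Q = mcΔT): kg·m²/s²  ✗
  voltage (V = IR): kg·m²/(s³·A)  ✗

Only capacitance has units s⁴·A²/(kg·m²).

Answer: capacitance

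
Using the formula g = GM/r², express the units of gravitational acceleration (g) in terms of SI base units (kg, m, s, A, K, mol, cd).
Units of each symbol in g = GM/r²:
  G (gravitational constant): m³/(kg·s²)
  M (mass): kg
  r (distance): m  → to the power 2 in the denominator, contributes 1/m²

Multiplying the contributions: [m³/(kg·s²)] · [kg] · [1/m²]
Adding exponents of each base unit: m: 1, s: -2
SI base units of gravitational acceleration: m/s²

Answer: m/s²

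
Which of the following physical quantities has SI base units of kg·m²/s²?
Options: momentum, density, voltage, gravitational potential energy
Checking the SI base units of each option:
  momentum (p = mv): kg·m/s  ✗
  density (ρ = m/V): kg/m³  ✗
  voltage (V = IR): kg·m²/(s³·A)  ✗
  gravitational potential energy (U = -GMm/r): kg·m²/s²  ✓ matches

Only gravitational potential energy has units kg·m²/s².

Answer: gravitational potential energy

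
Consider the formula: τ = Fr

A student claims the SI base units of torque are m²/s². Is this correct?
Units of each symbol in τ = Fr:
  F (force): kg·m/s²
  r (lever arm): m

Multiplying the contributions: [kg·m/s²] · [m]
Adding exponents of each base unit: kg: 1, m: 2, s: -2
SI base units of torque: kg·m²/s²

The claimed units m²/s² (exponents m: 2, s: -2) do not match the derived units kg·m²/s² (exponents kg: 1, m: 2, s: -2), so the claim is incorrect.

Answer: No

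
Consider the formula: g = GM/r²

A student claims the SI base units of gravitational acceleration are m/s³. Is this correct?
Units of each symbol in g = GM/r²:
  G (gravitational constant): m³/(kg·s²)
  M (mass): kg
  r (distance): m  → to the power 2 in the denominator, contributes 1/m²

Multiplying the contributions: [m³/(kg·s²)] · [kg] · [1/m²]
Adding exponents of each base unit: m: 1, s: -2
SI base units of gravitational acceleration: m/s²

The claimed units m/s³ (exponents m: 1, s: -3) do not match the derived units m/s² (exponents m: 1, s: -2), so the claim is incorrect.

Answer: No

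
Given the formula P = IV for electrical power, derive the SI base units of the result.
Units of each symbol in P = IV:
  I (current): A
  V (voltage, in volts): kg·m²/(s³·A)

Multiplying the contributions: [A] · [kg·m²/(s³·A)]
Adding exponents of each base unit: kg: 1, m: 2, s: -3
SI base units of electrical power: kg·m²/s³

Answer: kg·m²/s³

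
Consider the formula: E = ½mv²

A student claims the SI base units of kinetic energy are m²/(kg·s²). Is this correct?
Units of each symbol in E = ½mv²:
  m (mass): kg
  v (speed): m/s  → to the power 2, contributes m²/s²
  The factor ½ is dimensionless.

Multiplying the contributions: [kg] · [m²/s²]
Adding exponents of each base unit: kg: 1, m: 2, s: -2
SI base units of kinetic energy: kg·m²/s²

The claimed units m²/(kg·s²) (exponents kg: -1, m: 2, s: -2) do not match the derived units kg·m²/s² (exponents kg: 1, m: 2, s: -2), so the claim is incorrect.

Answer: No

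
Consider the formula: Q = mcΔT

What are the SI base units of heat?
Units of each symbol in Q = mcΔT:
  m (mass): kg
  c (specific heat capacity, in J/(kg·K)): m²/(s²·K)
  ΔT (temperature change): K

Multiplying the contributions: [kg] · [m²/(s²·K)] · [K]
Adding exponents of each base unit: kg: 1, m: 2, s: -2
SI base units of heat: kg·m²/s²

Answer: kg·m²/s²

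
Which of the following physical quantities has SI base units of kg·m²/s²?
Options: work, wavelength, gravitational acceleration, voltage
Checking the SI base units of each option:
  work (W = Fd): kg·m²/s²  ✓ matches
  wavelength (λ = v/f): m  ✗
  gravitational acceleration (g = GM/r²): m/s²  ✗
  voltage (V = IR): kg·m²/(s³·A)  ✗

Only work has units kg·m²/s².

Answer: work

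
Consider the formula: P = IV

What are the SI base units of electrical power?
Units of each symbol in P = IV:
  I (current): A
  V (voltage, in volts): kg·m²/(s³·A)

Multiplying the contributions: [A] · [kg·m²/(s³·A)]
Adding exponents of each base unit: kg: 1, m: 2, s: -3
SI base units of electrical power: kg·m²/s³

Answer: kg·m²/s³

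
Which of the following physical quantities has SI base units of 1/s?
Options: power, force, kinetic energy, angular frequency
Checking the SI base units of each option:
  power (P = W/t): kg·m²/s³  ✗
  force (F = ma): kg·m/s²  ✗
  kinetic energy (E = ½mv²): kg·m²/s²  ✗
  angular frequency (ω = 2πf): 1/s  ✓ matches

Only angular frequency has units 1/s.

Answer: angular frequency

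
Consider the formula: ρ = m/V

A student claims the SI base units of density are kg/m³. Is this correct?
Units of each symbol in ρ = m/V:
  m (mass): kg
  V (volume): m³  → in the denominator, contributes 1/m³

Multiplying the contributions: [kg] · [1/m³]
Adding exponents of each base unit: kg: 1, m: -3
SI base units of density: kg/m³

The claimed units kg/m³ match the derived units, so the claim is correct.

Answer: Yes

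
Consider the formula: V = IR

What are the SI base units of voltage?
Units of each symbol in V = IR:
  I (current): A
  R (resistance, in ohms): kg·m²/(s³·A²)

Multiplying the contributions: [A] · [kg·m²/(s³·A²)]
Adding exponents of each base unit: kg: 1, m: 2, s: -3, A: -1
SI base units of voltage: kg·m²/(s³·A)

Answer: kg·m²/(s³·A)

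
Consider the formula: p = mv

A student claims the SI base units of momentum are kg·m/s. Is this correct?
Units of each symbol in p = mv:
  m (mass): kg
  v (velocity): m/s

Multiplying the contributions: [kg] · [m/s]
Adding exponents of each base unit: kg: 1, m: 1, s: -1
SI base units of momentum: kg·m/s

The claimed units kg·m/s match the derived units, so the claim is correct.

Answer: Yes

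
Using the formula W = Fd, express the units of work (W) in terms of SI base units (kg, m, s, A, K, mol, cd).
Units of each symbol in W = Fd:
  F (force): kg·m/s²
  d (displacement): m

Multiplying the contributions: [kg·m/s²] · [m]
Adding exponents of each base unit: kg: 1, m: 2, s: -2
SI base units of work: kg·m²/s²

Answer: kg·m²/s²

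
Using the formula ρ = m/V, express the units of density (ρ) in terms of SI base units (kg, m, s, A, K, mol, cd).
Units of each symbol in ρ = m/V:
  m (mass): kg
  V (volume): m³  → in the denominator, contributes 1/m³

Multiplying the contributions: [kg] · [1/m³]
Adding exponents of each base unit: kg: 1, m: -3
SI base units of density: kg/m³

Answer: kg/m³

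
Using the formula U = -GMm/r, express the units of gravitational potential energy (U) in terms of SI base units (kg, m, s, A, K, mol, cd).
Units of each symbol in U = -GMm/r:
  G (gravitational constant): m³/(kg·s²)
  M (mass): kg
  m (mass): kg
  r (distance): m  → in the denominator, contributes 1/m
  The minus sign does not affect the units.

Multiplying the contributions: [m³/(kg·s²)] · [kg] · [kg] · [1/m]
Adding exponents of each base unit: kg: 1, m: 2, s: -2
SI base units of gravitational potential energy: kg·m²/s²

Answer: kg·m²/s²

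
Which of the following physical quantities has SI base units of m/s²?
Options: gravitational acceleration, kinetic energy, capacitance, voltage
Checking the SI base units of each option:
  gravitational acceleration (g = GM/r²): m/s²  ✓ matches
  kinetic energy (E = ½mv²): kg·m²/s²  ✗
  capacitance (C = Q/V): s⁴·A²/(kg·m²)  ✗
  voltage (V = IR): kg·m²/(s³·A)  ✗

Only gravitational acceleration has units m/s².

Answer: gravitational acceleration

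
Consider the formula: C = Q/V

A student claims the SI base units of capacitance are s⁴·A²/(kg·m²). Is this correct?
Units of each symbol in C = Q/V:
  Q (charge, in coulombs): s·A
  V (voltage, in volts): kg·m²/(s³·A)  → in the denominator, contributes s³·A/(kg·m²)

Multiplying the contributions: [s·A] · [s³·A/(kg·m²)]
Adding exponents of each base unit: kg: -1, m: -2, s: 4, A: 2
SI base units of capacitance: s⁴·A²/(kg·m²)

The claimed units s⁴·A²/(kg·m²) match the derived units, so the claim is correct.

Answer: Yes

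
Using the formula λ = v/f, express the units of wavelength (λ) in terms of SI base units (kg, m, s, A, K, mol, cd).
Units of each symbol in λ = v/f:
  v (wave speed): m/s
  f (frequency): 1/s  → in the denominator, contributes s

Multiplying the contributions: [m/s] · [s]
Adding exponents of each base unit: m: 1
SI base units of wavelength: m

Answer: m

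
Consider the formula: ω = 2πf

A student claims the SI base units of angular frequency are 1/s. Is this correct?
Units of each symbol in ω = 2πf:
  f (frequency): 1/s
  The factor 2π is dimensionless.

Multiplying the contributions: [1/s]
Adding exponents of each base unit: s: -1
SI base units of angular frequency: 1/s

The claimed units 1/s match the derived units, so the claim is correct.

Answer: Yes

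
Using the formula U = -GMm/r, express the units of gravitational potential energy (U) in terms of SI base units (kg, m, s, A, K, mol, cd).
Units of each symbol in U = -GMm/r:
  G (gravitational constant): m³/(kg·s²)
  M (mass): kg
  m (mass): kg
  r (distance): m  → in the denominator, contributes 1/m
  The minus sign does not affect the units.

Multiplying the contributions: [m³/(kg·s²)] · [kg] · [kg] · [1/m]
Adding exponents of each base unit: kg: 1, m: 2, s: -2
SI base units of gravitational potential energy: kg·m²/s²

Answer: kg·m²/s²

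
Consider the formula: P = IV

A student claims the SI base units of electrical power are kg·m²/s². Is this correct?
Units of each symbol in P = IV:
  I (current): A
  V (voltage, in volts): kg·m²/(s³·A)

Multiplying the contributions: [A] · [kg·m²/(s³·A)]
Adding exponents of each base unit: kg: 1, m: 2, s: -3
SI base units of electrical power: kg·m²/s³

The claimed units kg·m²/s² (exponents kg: 1, m: 2, s: -2) do not match the derived units kg·m²/s³ (exponents kg: 1, m: 2, s: -3), so the claim is incorrect.

Answer: No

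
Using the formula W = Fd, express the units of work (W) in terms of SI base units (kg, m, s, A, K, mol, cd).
Units of each symbol in W = Fd:
  F (force): kg·m/s²
  d (displacement): m

Multiplying the contributions: [kg·m/s²] · [m]
Adding exponents of each base unit: kg: 1, m: 2, s: -2
SI base units of work: kg·m²/s²

Answer: kg·m²/s²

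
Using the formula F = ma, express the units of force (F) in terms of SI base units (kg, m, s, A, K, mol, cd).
Units of each symbol in F = ma:
  m (mass): kg
  a (acceleration): m/s²

Multiplying the contributions: [kg] · [m/s²]
Adding exponents of each base unit: kg: 1, m: 1, s: -2
SI base units of force: kg·m/s²

Answer: kg·m/s²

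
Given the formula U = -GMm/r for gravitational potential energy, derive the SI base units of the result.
Units of each symbol in U = -GMm/r:
  G (gravitational constant): m³/(kg·s²)
  M (mass): kg
  m (mass): kg
  r (distance): m  → in the denominator, contributes 1/m
  The minus sign does not affect the units.

Multiplying the contributions: [m³/(kg·s²)] · [kg] · [kg] · [1/m]
Adding exponents of each base unit: kg: 1, m: 2, s: -2
SI base units of gravitational potential energy: kg·m²/s²

Answer: kg·m²/s²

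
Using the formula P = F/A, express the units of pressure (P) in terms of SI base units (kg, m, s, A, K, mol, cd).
Units of each symbol in P = F/A:
  F (force): kg·m/s²
  A (area): m²  → in the denominator, contributes 1/m²

Multiplying the contributions: [kg·m/s²] · [1/m²]
Adding exponents of each base unit: kg: 1, m: -1, s: -2
SI base units of pressure: kg/(m·s²)

Answer: kg/(m·s²)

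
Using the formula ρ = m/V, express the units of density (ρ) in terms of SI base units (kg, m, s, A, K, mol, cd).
Units of each symbol in ρ = m/V:
  m (mass): kg
  V (volume): m³  → in the denominator, contributes 1/m³

Multiplying the contributions: [kg] · [1/m³]
Adding exponents of each base unit: kg: 1, m: -3
SI base units of density: kg/m³

Answer: kg/m³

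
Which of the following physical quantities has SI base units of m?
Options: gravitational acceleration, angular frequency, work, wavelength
Checking the SI base units of each option:
  gravitational acceleration (g = GM/r²): m/s²  ✗
  angular frequency (ω = 2πf): 1/s  ✗
  work (W = Fd): kg·m²/s²  ✗
  wavelength (λ = v/f): m  ✓ matches

Only wavelength has units m.

Answer: wavelength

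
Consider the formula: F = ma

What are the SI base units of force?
Units of each symbol in F = ma:
  m (mass): kg
  a (acceleration): m/s²

Multiplying the contributions: [kg] · [m/s²]
Adding exponents of each base unit: kg: 1, m: 1, s: -2
SI base units of force: kg·m/s²

Answer: kg·m/s²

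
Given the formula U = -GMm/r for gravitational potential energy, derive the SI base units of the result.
Units of each symbol in U = -GMm/r:
  G (gravitational constant): m³/(kg·s²)
  M (mass): kg
  m (mass): kg
  r (distance): m  → in the denominator, contributes 1/m
  The minus sign does not affect the units.

Multiplying the contributions: [m³/(kg·s²)] · [kg] · [kg] · [1/m]
Adding exponents of each base unit: kg: 1, m: 2, s: -2
SI base units of gravitational potential energy: kg·m²/s²

Answer: kg·m²/s²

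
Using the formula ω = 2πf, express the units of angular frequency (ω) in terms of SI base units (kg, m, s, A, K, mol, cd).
Units of each symbol in ω = 2πf:
  f (frequency): 1/s
  The factor 2π is dimensionless.

Multiplying the contributions: [1/s]
Adding exponents of each base unit: s: -1
SI base units of angular frequency: 1/s

Answer: 1/s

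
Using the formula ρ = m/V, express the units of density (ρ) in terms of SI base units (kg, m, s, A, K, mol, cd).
Units of each symbol in ρ = m/V:
  m (mass): kg
  V (volume): m³  → in the denominator, contributes 1/m³

Multiplying the contributions: [kg] · [1/m³]
Adding exponents of each base unit: kg: 1, m: -3
SI base units of density: kg/m³

Answer: kg/m³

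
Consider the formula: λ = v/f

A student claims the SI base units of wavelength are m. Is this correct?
Units of each symbol in λ = v/f:
  v (wave speed): m/s
  f (frequency): 1/s  → in the denominator, contributes s

Multiplying the contributions: [m/s] · [s]
Adding exponents of each base unit: m: 1
SI base units of wavelength: m

The claimed units m match the derived units, so the claim is correct.

Answer: Yes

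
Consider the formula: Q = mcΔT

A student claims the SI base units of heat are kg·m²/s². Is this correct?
Units of each symbol in Q = mcΔT:
  m (mass): kg
  c (specific heat capacity, in J/(kg·K)): m²/(s²·K)
  ΔT (temperature change): K

Multiplying the contributions: [kg] · [m²/(s²·K)] · [K]
Adding exponents of each base unit: kg: 1, m: 2, s: -2
SI base units of heat: kg·m²/s²

The claimed units kg·m²/s² match the derived units, so the claim is correct.

Answer: Yes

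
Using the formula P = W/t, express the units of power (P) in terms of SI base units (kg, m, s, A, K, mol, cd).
Units of each symbol in P = W/t:
  W (work): kg·m²/s²
  t (time): s  → in the denominator, contributes 1/s

Multiplying the contributions: [kg·m²/s²] · [1/s]
Adding exponents of each base unit: kg: 1, m: 2, s: -3
SI base units of power: kg·m²/s³

Answer: kg·m²/s³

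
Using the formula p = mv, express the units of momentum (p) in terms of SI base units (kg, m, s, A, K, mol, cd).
Units of each symbol in p = mv:
  m (mass): kg
  v (velocity): m/s

Multiplying the contributions: [kg] · [m/s]
Adding exponents of each base unit: kg: 1, m: 1, s: -1
SI base units of momentum: kg·m/s

Answer: kg·m/s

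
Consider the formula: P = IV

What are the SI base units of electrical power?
Units of each symbol in P = IV:
  I (current): A
  V (voltage, in volts): kg·m²/(s³·A)

Multiplying the contributions: [A] · [kg·m²/(s³·A)]
Adding exponents of each base unit: kg: 1, m: 2, s: -3
SI base units of electrical power: kg·m²/s³

Answer: kg·m²/s³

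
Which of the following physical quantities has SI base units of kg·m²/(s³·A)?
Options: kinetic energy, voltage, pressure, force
Checking the SI base units of each option:
  kinetic energy (E = ½mv²): kg·m²/s²  ✗
  voltage (V = IR): kg·m²/(s³·A)  ✓ matches
  pressure (P = F/A): kg/(m·s²)  ✗
  force (F = ma): kg·m/s²  ✗

Only voltage has units kg·m²/(s³·A).

Answer: voltage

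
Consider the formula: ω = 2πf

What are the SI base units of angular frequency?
Units of each symbol in ω = 2πf:
  f (frequency): 1/s
  The factor 2π is dimensionless.

Multiplying the contributions: [1/s]
Adding exponents of each base unit: s: -1
SI base units of angular frequency: 1/s

Answer: 1/s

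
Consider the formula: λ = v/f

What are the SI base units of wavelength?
Units of each symbol in λ = v/f:
  v (wave speed): m/s
  f (frequency): 1/s  → in the denominator, contributes s

Multiplying the contributions: [m/s] · [s]
Adding exponents of each base unit: m: 1
SI base units of wavelength: m

Answer: m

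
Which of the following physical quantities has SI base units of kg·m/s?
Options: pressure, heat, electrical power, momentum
Checking the SI base units of each option:
  pressure (P = F/A): kg/(m·s²)  ✗
  heat (Q = mcΔT): kg·m²/s²  ✗
  electrical power (P = IV): kg·m²/s³  ✗
  momentum (p = mv): kg·m/s  ✓ matches

Only momentum has units kg·m/s.

Answer: momentum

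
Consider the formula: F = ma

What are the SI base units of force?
Units of each symbol in F = ma:
  m (mass): kg
  a (acceleration): m/s²

Multiplying the contributions: [kg] · [m/s²]
Adding exponents of each base unit: kg: 1, m: 1, s: -2
SI base units of force: kg·m/s²

Answer: kg·m/s²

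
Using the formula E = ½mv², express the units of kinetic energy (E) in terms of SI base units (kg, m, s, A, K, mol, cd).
Units of each symbol in E = ½mv²:
  m (mass): kg
  v (speed): m/s  → to the power 2, contributes m²/s²
  The factor ½ is dimensionless.

Multiplying the contributions: [kg] · [m²/s²]
Adding exponents of each base unit: kg: 1, m: 2, s: -2
SI base units of kinetic energy: kg·m²/s²

Answer: kg·m²/s²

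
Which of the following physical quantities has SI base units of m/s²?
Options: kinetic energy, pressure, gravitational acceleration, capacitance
Checking the SI base units of each option:
  kinetic energy (E = ½mv²): kg·m²/s²  ✗
  pressure (P = F/A): kg/(m·s²)  ✗
  gravitational acceleration (g = GM/r²): m/s²  ✓ matches
  capacitance (C = Q/V): s⁴·A²/(kg·m²)  ✗

Only gravitational acceleration has units m/s².

Answer: gravitational acceleration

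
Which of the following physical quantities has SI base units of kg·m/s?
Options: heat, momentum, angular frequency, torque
Checking the SI base units of each option:
  heat (Q = mcΔT): kg·m²/s²  ✗
  momentum (p = mv): kg·m/s  ✓ matches
  angular frequency (ω = 2πf): 1/s  ✗
  torque (τ = Fr): kg·m²/s²  ✗

Only momentum has units kg·m/s.

Answer: momentum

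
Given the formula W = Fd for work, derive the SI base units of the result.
Units of each symbol in W = Fd:
  F (force): kg·m/s²
  d (displacement): m

Multiplying the contributions: [kg·m/s²] · [m]
Adding exponents of each base unit: kg: 1, m: 2, s: -2
SI base units of work: kg·m²/s²

Answer: kg·m²/s²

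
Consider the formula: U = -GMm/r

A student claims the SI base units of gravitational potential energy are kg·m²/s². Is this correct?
Units of each symbol in U = -GMm/r:
  G (gravitational constant): m³/(kg·s²)
  M (mass): kg
  m (mass): kg
  r (distance): m  → in the denominator, contributes 1/m
  The minus sign does not affect the units.

Multiplying the contributions: [m³/(kg·s²)] · [kg] · [kg] · [1/m]
Adding exponents of each base unit: kg: 1, m: 2, s: -2
SI base units of gravitational potential energy: kg·m²/s²

The claimed units kg·m²/s² match the derived units, so the claim is correct.

Answer: Yes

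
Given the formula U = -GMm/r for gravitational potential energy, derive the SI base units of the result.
Units of each symbol in U = -GMm/r:
  G (gravitational constant): m³/(kg·s²)
  M (mass): kg
  m (mass): kg
  r (distance): m  → in the denominator, contributes 1/m
  The minus sign does not affect the units.

Multiplying the contributions: [m³/(kg·s²)] · [kg] · [kg] · [1/m]
Adding exponents of each base unit: kg: 1, m: 2, s: -2
SI base units of gravitational potential energy: kg·m²/s²

Answer: kg·m²/s²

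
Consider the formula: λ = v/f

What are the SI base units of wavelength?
Units of each symbol in λ = v/f:
  v (wave speed): m/s
  f (frequency): 1/s  → in the denominator, contributes s

Multiplying the contributions: [m/s] · [s]
Adding exponents of each base unit: m: 1
SI base units of wavelength: m

Answer: m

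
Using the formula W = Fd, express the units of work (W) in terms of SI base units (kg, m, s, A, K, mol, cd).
Units of each symbol in W = Fd:
  F (force): kg·m/s²
  d (displacement): m

Multiplying the contributions: [kg·m/s²] · [m]
Adding exponents of each base unit: kg: 1, m: 2, s: -2
SI base units of work: kg·m²/s²

Answer: kg·m²/s²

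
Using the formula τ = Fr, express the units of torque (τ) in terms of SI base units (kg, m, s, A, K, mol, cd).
Units of each symbol in τ = Fr:
  F (force): kg·m/s²
  r (lever arm): m

Multiplying the contributions: [kg·m/s²] · [m]
Adding exponents of each base unit: kg: 1, m: 2, s: -2
SI base units of torque: kg·m²/s²

Answer: kg·m²/s²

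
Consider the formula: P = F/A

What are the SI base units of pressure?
Units of each symbol in P = F/A:
  F (force): kg·m/s²
  A (area): m²  → in the denominator, contributes 1/m²

Multiplying the contributions: [kg·m/s²] · [1/m²]
Adding exponents of each base unit: kg: 1, m: -1, s: -2
SI base units of pressure: kg/(m·s²)

Answer: kg/(m·s²)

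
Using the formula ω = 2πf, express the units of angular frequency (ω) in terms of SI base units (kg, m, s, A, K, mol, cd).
Units of each symbol in ω = 2πf:
  f (frequency): 1/s
  The factor 2π is dimensionless.

Multiplying the contributions: [1/s]
Adding exponents of each base unit: s: -1
SI base units of angular frequency: 1/s

Answer: 1/s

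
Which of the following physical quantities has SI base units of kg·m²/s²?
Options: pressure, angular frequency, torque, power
Checking the SI base units of each option:
  pressure (P = F/A): kg/(m·s²)  ✗
  angular frequency (ω = 2πf): 1/s  ✗
  torque (τ = Fr): kg·m²/s²  ✓ matches
  power (P = W/t): kg·m²/s³  ✗

Only torque has units kg·m²/s².

Answer: torque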